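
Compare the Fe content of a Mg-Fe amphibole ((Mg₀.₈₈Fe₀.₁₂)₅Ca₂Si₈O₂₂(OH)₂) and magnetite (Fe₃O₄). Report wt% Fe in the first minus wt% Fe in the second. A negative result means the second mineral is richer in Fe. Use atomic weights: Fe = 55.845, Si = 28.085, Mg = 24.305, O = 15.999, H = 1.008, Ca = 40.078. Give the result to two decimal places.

-68.33 percentage points

Fe in (Mg₀.₈₈Fe₀.₁₂)₅Ca₂Si₈O₂₂(OH)₂: molar mass 831.277 g/mol; 0.60×55.845 = 33.507 g → 4.03 wt%.
Fe in Fe₃O₄: molar mass 231.531 g/mol; 3×55.845 = 167.535 g → 72.36 wt%.
Difference = 4.03 − 72.36 = -68.33 percentage points.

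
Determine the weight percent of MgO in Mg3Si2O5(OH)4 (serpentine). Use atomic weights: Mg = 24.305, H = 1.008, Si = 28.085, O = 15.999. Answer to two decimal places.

M(Mg3Si2O5(OH)4) = 277.108 g/mol; M(MgO) = 40.304 g/mol.
Moles MgO per formula unit = 3 Mg ÷ 1 = 3.0000.
MgO fraction = (3.0000 × 40.304) / 277.108 = 120.912/277.108 = 0.4363.

43.63 wt%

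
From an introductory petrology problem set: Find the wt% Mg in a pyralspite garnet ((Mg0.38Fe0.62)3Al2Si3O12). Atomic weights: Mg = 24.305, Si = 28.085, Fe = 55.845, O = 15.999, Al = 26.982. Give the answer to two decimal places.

M((Mg0.38Fe0.62)3Al2Si3O12) = 461.786 g/mol.
Mg contributes 1.14 × 24.305 = 27.708 g per mole.
27.708/461.786 = 0.0600 → 6.00%.

6.00 weight percent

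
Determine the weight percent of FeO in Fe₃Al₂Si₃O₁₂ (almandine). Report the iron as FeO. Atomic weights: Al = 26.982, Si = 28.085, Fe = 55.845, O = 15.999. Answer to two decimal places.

43.30 wt%

M(Fe₃Al₂Si₃O₁₂) = 497.742 g/mol; M(FeO) = 71.844 g/mol.
Moles FeO per formula unit = 3 Fe ÷ 1 = 3.0000.
FeO fraction = (3.0000 × 71.844) / 497.742 = 215.532/497.742 = 0.4330.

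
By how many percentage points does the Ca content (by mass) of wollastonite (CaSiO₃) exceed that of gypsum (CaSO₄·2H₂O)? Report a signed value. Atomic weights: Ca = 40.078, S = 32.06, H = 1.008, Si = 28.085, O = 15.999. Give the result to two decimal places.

First mineral: 40.078 g Ca in 116.160 g formula = 34.50 wt% Ca.
Second mineral: 40.078 g Ca in 172.164 g formula = 23.28 wt% Ca.
34.50% − 23.28% gives a difference of 11.22 percentage points.

11.22 percentage points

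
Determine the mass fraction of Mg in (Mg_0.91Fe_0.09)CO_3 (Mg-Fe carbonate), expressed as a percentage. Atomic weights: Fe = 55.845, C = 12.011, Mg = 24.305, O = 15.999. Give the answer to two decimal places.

M((Mg_0.91Fe_0.09)CO_3) = 87.152 g/mol.
Mg contributes 0.91 × 24.305 = 22.118 g per mole.
22.118/87.152 = 0.2538 → 25.38%.

25.38 weight percent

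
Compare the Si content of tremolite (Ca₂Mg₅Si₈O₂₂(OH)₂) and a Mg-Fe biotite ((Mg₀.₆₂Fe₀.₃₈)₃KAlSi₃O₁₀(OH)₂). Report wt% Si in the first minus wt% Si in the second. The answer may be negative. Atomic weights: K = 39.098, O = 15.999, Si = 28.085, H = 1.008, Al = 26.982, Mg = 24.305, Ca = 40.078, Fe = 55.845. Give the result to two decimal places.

M(Ca₂Mg₅Si₈O₂₂(OH)₂) = 812.353 g/mol, so wt% Si = 224.680/812.353 × 100 = 27.66%.
M((Mg₀.₆₂Fe₀.₃₈)₃KAlSi₃O₁₀(OH)₂) = 453.210 g/mol, so wt% Si = 84.255/453.210 × 100 = 18.59%.
27.66 − 18.59 = 9.07 pp.

9.07 percentage points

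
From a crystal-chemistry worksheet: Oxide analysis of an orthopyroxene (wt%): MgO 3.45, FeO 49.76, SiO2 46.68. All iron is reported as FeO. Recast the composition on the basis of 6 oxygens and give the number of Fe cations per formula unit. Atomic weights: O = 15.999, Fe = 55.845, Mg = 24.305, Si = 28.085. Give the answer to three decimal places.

1.782 Fe apfu

3.45 wt% MgO ÷ 40.304 g/mol = 0.08560 mol, giving 0.08560 Mg and 0.08560 O.
49.76 wt% FeO ÷ 71.844 g/mol = 0.69261 mol, giving 0.69261 Fe and 0.69261 O.
46.68 wt% SiO2 ÷ 60.083 g/mol = 0.77693 mol, giving 0.77693 Si and 1.55386 O.
Oxygen sums to 2.33207; scaling by 6/2.33207 = 2.57282 puts the formula on 6 O.
Fe: 0.69261 × 2.57282 = 1.782 atoms per formula unit.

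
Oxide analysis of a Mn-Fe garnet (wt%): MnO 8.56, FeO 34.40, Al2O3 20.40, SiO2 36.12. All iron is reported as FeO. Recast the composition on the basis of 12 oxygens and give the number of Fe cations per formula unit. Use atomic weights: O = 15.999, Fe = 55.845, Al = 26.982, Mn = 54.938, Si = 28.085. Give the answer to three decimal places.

2.392 Fe apfu

MnO (M=70.937): mol = 0.12067; Mn = 0.12067, O = 0.12067.
FeO (M=71.844): mol = 0.47882; Fe = 0.47882, O = 0.47882.
Al2O3 (M=101.961): mol = 0.20008; Al = 0.40016, O = 0.60024.
SiO2 (M=60.083): mol = 0.60117; Si = 0.60117, O = 1.20234.
ΣO = 2.40207; factor = 12/ΣO = 4.99569.
Fe apfu = 0.47882 × 4.99569 = 2.392.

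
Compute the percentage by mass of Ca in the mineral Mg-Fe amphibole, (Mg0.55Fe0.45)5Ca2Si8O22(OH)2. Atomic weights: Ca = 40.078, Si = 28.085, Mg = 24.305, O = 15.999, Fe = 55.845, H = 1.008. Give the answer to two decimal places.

9.07 weight percent

Molar mass of (Mg0.55Fe0.45)5Ca2Si8O22(OH)2: 2.75·24.305 + 2.25·55.845 + 2·40.078 + 8·28.085 + 24·15.999 + 2·1.008 = 883.318 g/mol.
Mass of Ca per formula unit: 2 × 40.078 = 80.156 g.
Weight fraction Ca = 80.156 / 883.318 = 0.0907.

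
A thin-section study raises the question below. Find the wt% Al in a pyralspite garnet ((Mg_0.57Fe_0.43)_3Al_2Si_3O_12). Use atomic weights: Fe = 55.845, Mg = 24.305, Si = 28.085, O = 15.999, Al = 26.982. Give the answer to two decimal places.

Molar mass of (Mg_0.57Fe_0.43)_3Al_2Si_3O_12: 1.71·24.305 + 1.29·55.845 + 2·26.982 + 3·28.085 + 12·15.999 = 443.809 g/mol.
Mass of Al per formula unit: 2 × 26.982 = 53.964 g.
Weight fraction Al = 53.964 / 443.809 = 0.1216.

12.16 mass %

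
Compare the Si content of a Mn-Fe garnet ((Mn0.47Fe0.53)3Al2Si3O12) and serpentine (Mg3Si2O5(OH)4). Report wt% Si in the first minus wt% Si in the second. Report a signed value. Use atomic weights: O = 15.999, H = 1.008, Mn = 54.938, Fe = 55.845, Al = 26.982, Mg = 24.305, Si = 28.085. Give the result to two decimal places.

M((Mn0.47Fe0.53)3Al2Si3O12) = 496.463 g/mol, so wt% Si = 84.255/496.463 × 100 = 16.97%.
M(Mg3Si2O5(OH)4) = 277.108 g/mol, so wt% Si = 56.170/277.108 × 100 = 20.27%.
16.97 − 20.27 = -3.30 pp.

-3.30 percentage points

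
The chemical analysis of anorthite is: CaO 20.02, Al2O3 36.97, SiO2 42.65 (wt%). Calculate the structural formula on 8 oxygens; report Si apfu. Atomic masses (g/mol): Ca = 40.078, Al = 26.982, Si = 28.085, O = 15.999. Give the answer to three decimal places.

1.982 Si apfu

CaO (M=56.077): mol = 0.35701; Ca = 0.35701, O = 0.35701.
Al2O3 (M=101.961): mol = 0.36259; Al = 0.72518, O = 1.08777.
SiO2 (M=60.083): mol = 0.70985; Si = 0.70985, O = 1.41970.
ΣO = 2.86448; factor = 8/ΣO = 2.79283.
Si apfu = 0.70985 × 2.79283 = 1.982.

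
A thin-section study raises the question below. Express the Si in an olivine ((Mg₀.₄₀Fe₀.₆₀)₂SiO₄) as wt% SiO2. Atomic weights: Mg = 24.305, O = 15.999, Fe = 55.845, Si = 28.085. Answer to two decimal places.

Molar mass of (Mg₀.₄₀Fe₀.₆₀)₂SiO₄ = 0.80×24.305 + 1.20×55.845 + 1×28.085 + 4×15.999 = 178.539 g/mol.
Each formula unit contains 1 Si, equivalent to 1/1 = 1.0000 mol SiO2.
M(SiO2) = 1×28.085 + 2×15.999 = 60.083 g/mol.
Mass of SiO2 per formula unit = 1.0000 × 60.083 = 60.083 g.
SiO2 wt% = 60.083 / 178.539 × 100 = 33.65%.

33.65 wt%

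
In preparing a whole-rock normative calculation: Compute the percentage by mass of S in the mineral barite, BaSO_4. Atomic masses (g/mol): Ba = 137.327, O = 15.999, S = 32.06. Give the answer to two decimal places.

13.74 weight percent

M(BaSO_4) = 233.383 g/mol.
S contributes 1 × 32.06 = 32.060 g per mole.
32.060/233.383 = 0.1374 → 13.74%.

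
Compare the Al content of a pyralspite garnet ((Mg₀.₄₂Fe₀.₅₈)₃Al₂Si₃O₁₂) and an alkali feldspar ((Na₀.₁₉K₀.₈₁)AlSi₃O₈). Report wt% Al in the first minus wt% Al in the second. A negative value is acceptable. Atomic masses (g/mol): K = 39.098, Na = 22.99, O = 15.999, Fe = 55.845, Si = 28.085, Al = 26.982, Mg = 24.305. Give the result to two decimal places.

1.98 percentage points

Al in (Mg₀.₄₂Fe₀.₅₈)₃Al₂Si₃O₁₂: molar mass 458.002 g/mol; 2×26.982 = 53.964 g → 11.78 wt%.
Al in (Na₀.₁₉K₀.₈₁)AlSi₃O₈: molar mass 275.266 g/mol; 1×26.982 = 26.982 g → 9.80 wt%.
Difference = 11.78 − 9.80 = 1.98 percentage points.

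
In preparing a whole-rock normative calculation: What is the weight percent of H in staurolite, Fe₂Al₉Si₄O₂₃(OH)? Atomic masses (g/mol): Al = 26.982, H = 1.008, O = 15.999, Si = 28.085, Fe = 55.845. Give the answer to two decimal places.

Formula mass = 2*55.845 + 9*26.982 + 4*28.085 + 24*15.999 + 1*1.008 = 851.852 g/mol, of which 1.008 g is H.
So H makes up 1.008/851.852 = 0.0012 of the mass, i.e. 0.12%.

0.12 wt%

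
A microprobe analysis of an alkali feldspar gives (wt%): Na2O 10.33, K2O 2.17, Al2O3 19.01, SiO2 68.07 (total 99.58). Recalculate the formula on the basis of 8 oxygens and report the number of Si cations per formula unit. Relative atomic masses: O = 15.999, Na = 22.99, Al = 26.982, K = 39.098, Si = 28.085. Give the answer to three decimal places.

3.006 Si apfu

10.33 wt% Na2O ÷ 61.979 g/mol = 0.16667 mol, giving 0.33334 Na and 0.16667 O.
2.17 wt% K2O ÷ 94.195 g/mol = 0.02304 mol, giving 0.04608 K and 0.02304 O.
19.01 wt% Al2O3 ÷ 101.961 g/mol = 0.18644 mol, giving 0.37288 Al and 0.55932 O.
68.07 wt% SiO2 ÷ 60.083 g/mol = 1.13293 mol, giving 1.13293 Si and 2.26586 O.
Oxygen sums to 3.01489; scaling by 8/3.01489 = 2.65350 puts the formula on 8 O.
Si: 1.13293 × 2.65350 = 3.006 atoms per formula unit.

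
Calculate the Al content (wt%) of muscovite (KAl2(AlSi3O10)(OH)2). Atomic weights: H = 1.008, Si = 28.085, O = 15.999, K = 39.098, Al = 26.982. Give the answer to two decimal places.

20.32 wt%

Formula mass = 1×39.098 + 3×26.982 + 3×28.085 + 12×15.999 + 2×1.008 = 398.303 g/mol, of which 80.946 g is Al.
So Al makes up 80.946/398.303 = 0.2032 of the mass, i.e. 20.32%.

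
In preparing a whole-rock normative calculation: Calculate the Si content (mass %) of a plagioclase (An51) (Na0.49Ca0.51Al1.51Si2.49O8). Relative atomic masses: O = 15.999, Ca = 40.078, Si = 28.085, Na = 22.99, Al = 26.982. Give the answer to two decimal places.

25.87 mass %

Formula mass = 0.49*22.99 + 0.51*40.078 + 1.51*26.982 + 2.49*28.085 + 8*15.999 = 270.371 g/mol, of which 69.932 g is Si.
So Si makes up 69.932/270.371 = 0.2587 of the mass, i.e. 25.87%.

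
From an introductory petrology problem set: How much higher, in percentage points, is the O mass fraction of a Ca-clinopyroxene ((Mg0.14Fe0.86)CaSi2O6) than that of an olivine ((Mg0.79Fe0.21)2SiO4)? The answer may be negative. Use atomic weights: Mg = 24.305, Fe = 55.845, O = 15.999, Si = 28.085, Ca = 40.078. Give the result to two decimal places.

-2.18 percentage points

O in (Mg0.14Fe0.86)CaSi2O6: molar mass 243.671 g/mol; 6×15.999 = 95.994 g → 39.39 wt%.
O in (Mg0.79Fe0.21)2SiO4: molar mass 153.938 g/mol; 4×15.999 = 63.996 g → 41.57 wt%.
Difference = 39.39 − 41.57 = -2.18 percentage points.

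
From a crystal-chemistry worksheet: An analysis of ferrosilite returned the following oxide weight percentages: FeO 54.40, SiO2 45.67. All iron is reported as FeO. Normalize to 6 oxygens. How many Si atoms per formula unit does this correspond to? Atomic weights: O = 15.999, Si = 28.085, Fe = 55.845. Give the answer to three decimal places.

2.003 Si apfu

54.40 wt% FeO ÷ 71.844 g/mol = 0.75720 mol, giving 0.75720 Fe and 0.75720 O.
45.67 wt% SiO2 ÷ 60.083 g/mol = 0.76012 mol, giving 0.76012 Si and 1.52024 O.
Oxygen sums to 2.27744; scaling by 6/2.27744 = 2.63454 puts the formula on 6 O.
Si: 0.76012 × 2.63454 = 2.003 atoms per formula unit.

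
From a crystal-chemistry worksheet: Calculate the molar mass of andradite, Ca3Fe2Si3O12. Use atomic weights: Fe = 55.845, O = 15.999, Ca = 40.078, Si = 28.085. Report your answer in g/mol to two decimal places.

Ca: 3 × 40.078 = 120.2340
Fe: 2 × 55.845 = 111.6900
Si: 3 × 28.085 = 84.2550
O: 12 × 15.999 = 191.9880
Summing the contributions gives the formula mass.

508.17 g/mol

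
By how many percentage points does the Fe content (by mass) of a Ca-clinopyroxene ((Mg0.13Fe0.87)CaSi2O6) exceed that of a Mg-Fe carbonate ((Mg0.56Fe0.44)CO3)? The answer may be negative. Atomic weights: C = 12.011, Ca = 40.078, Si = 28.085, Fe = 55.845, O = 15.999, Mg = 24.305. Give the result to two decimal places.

-5.11 percentage points

First mineral: 48.585 g Fe in 243.987 g formula = 19.91 wt% Fe.
Second mineral: 24.572 g Fe in 98.191 g formula = 25.02 wt% Fe.
19.91% − 25.02% gives a difference of -5.11 percentage points.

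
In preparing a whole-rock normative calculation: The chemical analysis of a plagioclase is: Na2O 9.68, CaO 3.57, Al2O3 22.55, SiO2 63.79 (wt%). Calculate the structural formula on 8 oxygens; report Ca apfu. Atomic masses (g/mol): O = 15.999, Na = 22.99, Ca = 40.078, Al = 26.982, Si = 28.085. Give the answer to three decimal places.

0.169 Ca apfu

9.68 wt% Na2O ÷ 61.979 g/mol = 0.15618 mol, giving 0.31236 Na and 0.15618 O.
3.57 wt% CaO ÷ 56.077 g/mol = 0.06366 mol, giving 0.06366 Ca and 0.06366 O.
22.55 wt% Al2O3 ÷ 101.961 g/mol = 0.22116 mol, giving 0.44232 Al and 0.66348 O.
63.79 wt% SiO2 ÷ 60.083 g/mol = 1.06170 mol, giving 1.06170 Si and 2.12340 O.
Oxygen sums to 3.00672; scaling by 8/3.00672 = 2.66071 puts the formula on 8 O.
Ca: 0.06366 × 2.66071 = 0.169 atoms per formula unit.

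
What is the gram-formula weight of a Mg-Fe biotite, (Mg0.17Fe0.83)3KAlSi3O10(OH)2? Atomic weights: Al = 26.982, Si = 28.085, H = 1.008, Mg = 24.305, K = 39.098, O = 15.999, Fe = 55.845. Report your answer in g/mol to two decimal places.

The formula mass is the sum 0.51×24.305 + 2.49×55.845 + 1×39.098 + 1×26.982 + 3×28.085 + 12×15.999 + 2×1.008.

495.79 g/mol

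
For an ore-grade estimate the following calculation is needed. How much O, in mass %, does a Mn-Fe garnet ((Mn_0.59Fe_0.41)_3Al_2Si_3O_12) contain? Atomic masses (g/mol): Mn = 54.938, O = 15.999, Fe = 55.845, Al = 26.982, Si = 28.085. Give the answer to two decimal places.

38.70 mass %

Molar mass of (Mn_0.59Fe_0.41)_3Al_2Si_3O_12: 1.77·54.938 + 1.23·55.845 + 2·26.982 + 3·28.085 + 12·15.999 = 496.137 g/mol.
Mass of O per formula unit: 12 × 15.999 = 191.988 g.
Weight fraction O = 191.988 / 496.137 = 0.3870.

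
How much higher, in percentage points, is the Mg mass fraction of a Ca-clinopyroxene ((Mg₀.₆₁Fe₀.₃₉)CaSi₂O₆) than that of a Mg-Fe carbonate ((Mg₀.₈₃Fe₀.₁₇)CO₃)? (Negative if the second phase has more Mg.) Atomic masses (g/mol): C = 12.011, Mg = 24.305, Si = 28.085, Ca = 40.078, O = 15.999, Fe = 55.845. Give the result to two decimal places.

-16.02 percentage points

Mg in (Mg₀.₆₁Fe₀.₃₉)CaSi₂O₆: molar mass 228.848 g/mol; 0.61×24.305 = 14.826 g → 6.48 wt%.
Mg in (Mg₀.₈₃Fe₀.₁₇)CO₃: molar mass 89.675 g/mol; 0.83×24.305 = 20.173 g → 22.50 wt%.
Difference = 6.48 − 22.50 = -16.02 percentage points.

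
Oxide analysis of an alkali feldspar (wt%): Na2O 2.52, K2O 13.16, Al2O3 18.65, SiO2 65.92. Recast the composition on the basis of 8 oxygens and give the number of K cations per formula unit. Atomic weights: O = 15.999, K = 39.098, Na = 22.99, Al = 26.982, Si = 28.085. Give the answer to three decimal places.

0.765 K apfu

Na2O (M=61.979): mol = 0.04066; Na = 0.08132, O = 0.04066.
K2O (M=94.195): mol = 0.13971; K = 0.27942, O = 0.13971.
Al2O3 (M=101.961): mol = 0.18291; Al = 0.36582, O = 0.54873.
SiO2 (M=60.083): mol = 1.09715; Si = 1.09715, O = 2.19430.
ΣO = 2.92340; factor = 8/ΣO = 2.73654.
K apfu = 0.27942 × 2.73654 = 0.765.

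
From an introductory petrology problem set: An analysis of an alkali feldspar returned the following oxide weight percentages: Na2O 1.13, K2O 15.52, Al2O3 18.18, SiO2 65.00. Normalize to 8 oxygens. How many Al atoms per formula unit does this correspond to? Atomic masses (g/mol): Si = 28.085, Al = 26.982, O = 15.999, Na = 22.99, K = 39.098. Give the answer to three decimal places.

Na2O: 1.13/61.979 = 0.01823 mol → 0.03646 mol Na, 0.01823 mol O.
K2O: 15.52/94.195 = 0.16476 mol → 0.32952 mol K, 0.16476 mol O.
Al2O3: 18.18/101.961 = 0.17830 mol → 0.35660 mol Al, 0.53490 mol O.
SiO2: 65.00/60.083 = 1.08184 mol → 1.08184 mol Si, 2.16368 mol O.
Total oxygen = 2.88157 mol. Normalization factor = 8/2.88157 = 2.77626.
Al per 8 O = 0.35660 × 2.77626 = 0.990.

0.990 Al apfu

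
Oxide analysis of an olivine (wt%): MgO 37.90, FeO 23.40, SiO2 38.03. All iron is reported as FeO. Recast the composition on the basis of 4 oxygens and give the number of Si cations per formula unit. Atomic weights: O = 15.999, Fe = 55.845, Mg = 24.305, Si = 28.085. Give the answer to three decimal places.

37.90 wt% MgO ÷ 40.304 g/mol = 0.94035 mol, giving 0.94035 Mg and 0.94035 O.
23.40 wt% FeO ÷ 71.844 g/mol = 0.32571 mol, giving 0.32571 Fe and 0.32571 O.
38.03 wt% SiO2 ÷ 60.083 g/mol = 0.63296 mol, giving 0.63296 Si and 1.26592 O.
Oxygen sums to 2.53198; scaling by 4/2.53198 = 1.57979 puts the formula on 4 O.
Si: 0.63296 × 1.57979 = 1.000 atoms per formula unit.

1.000 Si apfu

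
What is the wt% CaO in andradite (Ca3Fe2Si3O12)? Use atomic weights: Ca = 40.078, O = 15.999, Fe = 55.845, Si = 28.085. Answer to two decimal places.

33.11 wt%

Molar mass of Ca3Fe2Si3O12 = 3·40.078 + 2·55.845 + 3·28.085 + 12·15.999 = 508.167 g/mol.
Each formula unit contains 3 Ca, equivalent to 3/1 = 3.0000 mol CaO.
M(CaO) = 1×40.078 + 1×15.999 = 56.077 g/mol.
Mass of CaO per formula unit = 3.0000 × 56.077 = 168.231 g.
CaO wt% = 168.231 / 508.167 × 100 = 33.11%.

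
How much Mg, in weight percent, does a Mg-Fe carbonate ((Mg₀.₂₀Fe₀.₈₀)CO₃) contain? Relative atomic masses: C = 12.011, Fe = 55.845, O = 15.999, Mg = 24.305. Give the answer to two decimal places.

4.44 weight percent

Formula mass = 0.20*24.305 + 0.80*55.845 + 1*12.011 + 3*15.999 = 109.545 g/mol, of which 4.861 g is Mg.
So Mg makes up 4.861/109.545 = 0.0444 of the mass, i.e. 4.44%.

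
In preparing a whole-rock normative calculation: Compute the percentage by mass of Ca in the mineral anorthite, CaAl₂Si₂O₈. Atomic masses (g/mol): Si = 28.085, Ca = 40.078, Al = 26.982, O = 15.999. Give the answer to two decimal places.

14.41 mass %

Molar mass of CaAl₂Si₂O₈: 1×40.078 + 2×26.982 + 2×28.085 + 8×15.999 = 278.204 g/mol.
Mass of Ca per formula unit: 1 × 40.078 = 40.078 g.
Weight fraction Ca = 40.078 / 278.204 = 0.1441.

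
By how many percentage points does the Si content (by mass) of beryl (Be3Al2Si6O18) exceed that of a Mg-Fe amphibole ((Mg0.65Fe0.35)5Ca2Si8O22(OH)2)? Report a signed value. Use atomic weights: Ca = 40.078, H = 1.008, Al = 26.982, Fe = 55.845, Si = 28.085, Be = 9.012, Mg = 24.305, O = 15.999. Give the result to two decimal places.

First mineral: 168.510 g Si in 537.492 g formula = 31.35 wt% Si.
Second mineral: 224.680 g Si in 867.548 g formula = 25.90 wt% Si.
31.35% − 25.90% gives a difference of 5.45 percentage points.

5.45 percentage points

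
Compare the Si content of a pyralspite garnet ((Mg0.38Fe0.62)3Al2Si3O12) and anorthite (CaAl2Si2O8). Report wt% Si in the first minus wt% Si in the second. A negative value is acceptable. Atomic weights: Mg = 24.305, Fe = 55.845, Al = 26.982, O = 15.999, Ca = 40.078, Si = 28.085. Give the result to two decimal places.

-1.94 percentage points

First mineral: 84.255 g Si in 461.786 g formula = 18.25 wt% Si.
Second mineral: 56.170 g Si in 278.204 g formula = 20.19 wt% Si.
18.25% − 20.19% gives a difference of -1.94 percentage points.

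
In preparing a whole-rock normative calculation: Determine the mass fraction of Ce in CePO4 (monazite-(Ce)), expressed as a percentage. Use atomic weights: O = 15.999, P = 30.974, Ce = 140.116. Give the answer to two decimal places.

Molar mass of CePO4: 1×140.116 + 1×30.974 + 4×15.999 = 235.086 g/mol.
Mass of Ce per formula unit: 1 × 140.116 = 140.116 g.
Weight fraction Ce = 140.116 / 235.086 = 0.5960.

59.60 wt%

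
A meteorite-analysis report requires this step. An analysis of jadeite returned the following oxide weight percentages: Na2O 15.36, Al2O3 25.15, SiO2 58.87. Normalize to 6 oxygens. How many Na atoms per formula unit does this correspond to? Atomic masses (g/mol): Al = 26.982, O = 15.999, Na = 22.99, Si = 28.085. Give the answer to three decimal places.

15.36 wt% Na2O ÷ 61.979 g/mol = 0.24783 mol, giving 0.49566 Na and 0.24783 O.
25.15 wt% Al2O3 ÷ 101.961 g/mol = 0.24666 mol, giving 0.49332 Al and 0.73998 O.
58.87 wt% SiO2 ÷ 60.083 g/mol = 0.97981 mol, giving 0.97981 Si and 1.95962 O.
Oxygen sums to 2.94743; scaling by 6/2.94743 = 2.03567 puts the formula on 6 O.
Na: 0.49566 × 2.03567 = 1.009 atoms per formula unit.

1.009 Na apfu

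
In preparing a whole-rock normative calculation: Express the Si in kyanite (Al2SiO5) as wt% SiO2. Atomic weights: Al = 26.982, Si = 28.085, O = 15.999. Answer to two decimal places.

M(Al2SiO5) = 162.044 g/mol; M(SiO2) = 60.083 g/mol.
Moles SiO2 per formula unit = 1 Si ÷ 1 = 1.0000.
SiO2 fraction = (1.0000 × 60.083) / 162.044 = 60.083/162.044 = 0.3708.

37.08 wt%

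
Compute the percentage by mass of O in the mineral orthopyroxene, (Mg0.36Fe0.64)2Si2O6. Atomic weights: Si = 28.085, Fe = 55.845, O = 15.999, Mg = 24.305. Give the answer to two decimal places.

39.81 weight percent

M((Mg0.36Fe0.64)2Si2O6) = 241.145 g/mol.
O contributes 6 × 15.999 = 95.994 g per mole.
95.994/241.145 = 0.3981 → 39.81%.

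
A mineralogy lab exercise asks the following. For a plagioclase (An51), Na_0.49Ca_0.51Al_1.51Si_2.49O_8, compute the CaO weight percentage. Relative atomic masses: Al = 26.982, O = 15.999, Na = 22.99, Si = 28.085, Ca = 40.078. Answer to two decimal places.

10.58 wt%

Molar mass of Na_0.49Ca_0.51Al_1.51Si_2.49O_8 = 0.49*22.99 + 0.51*40.078 + 1.51*26.982 + 2.49*28.085 + 8*15.999 = 270.371 g/mol.
Each formula unit contains 0.51 Ca, equivalent to 0.51/1 = 0.5100 mol CaO.
M(CaO) = 1×40.078 + 1×15.999 = 56.077 g/mol.
Mass of CaO per formula unit = 0.5100 × 56.077 = 28.599 g.
CaO wt% = 28.599 / 270.371 × 100 = 10.58%.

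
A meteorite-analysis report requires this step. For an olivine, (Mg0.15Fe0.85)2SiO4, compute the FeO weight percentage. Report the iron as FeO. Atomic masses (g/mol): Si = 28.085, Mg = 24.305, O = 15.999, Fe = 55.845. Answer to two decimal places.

M((Mg0.15Fe0.85)2SiO4) = 194.309 g/mol; M(FeO) = 71.844 g/mol.
Moles FeO per formula unit = 1.70 Fe ÷ 1 = 1.7000.
FeO fraction = (1.7000 × 71.844) / 194.309 = 122.135/194.309 = 0.6286.

62.86 wt%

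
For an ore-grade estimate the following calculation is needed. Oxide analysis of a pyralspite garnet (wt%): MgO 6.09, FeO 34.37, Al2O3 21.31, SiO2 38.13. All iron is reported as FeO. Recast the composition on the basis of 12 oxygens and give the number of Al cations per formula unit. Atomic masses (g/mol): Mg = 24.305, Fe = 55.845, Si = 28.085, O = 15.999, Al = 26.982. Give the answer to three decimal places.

MgO: 6.09/40.304 = 0.15110 mol → 0.15110 mol Mg, 0.15110 mol O.
FeO: 34.37/71.844 = 0.47840 mol → 0.47840 mol Fe, 0.47840 mol O.
Al2O3: 21.31/101.961 = 0.20900 mol → 0.41800 mol Al, 0.62700 mol O.
SiO2: 38.13/60.083 = 0.63462 mol → 0.63462 mol Si, 1.26924 mol O.
Total oxygen = 2.52574 mol. Normalization factor = 12/2.52574 = 4.75108.
Al per 12 O = 0.41800 × 4.75108 = 1.986.

1.986 Al apfu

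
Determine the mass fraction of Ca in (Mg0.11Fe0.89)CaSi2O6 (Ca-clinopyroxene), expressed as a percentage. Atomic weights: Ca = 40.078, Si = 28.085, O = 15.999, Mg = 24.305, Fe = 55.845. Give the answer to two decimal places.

16.38 wt%

M((Mg0.11Fe0.89)CaSi2O6) = 244.618 g/mol.
Ca contributes 1 × 40.078 = 40.078 g per mole.
40.078/244.618 = 0.1638 → 16.38%.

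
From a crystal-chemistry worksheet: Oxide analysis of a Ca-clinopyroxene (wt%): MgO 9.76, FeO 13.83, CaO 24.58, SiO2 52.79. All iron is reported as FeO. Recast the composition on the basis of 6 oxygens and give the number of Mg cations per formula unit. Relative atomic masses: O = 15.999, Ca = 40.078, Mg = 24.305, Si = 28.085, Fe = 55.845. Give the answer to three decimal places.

0.552 Mg apfu

MgO: 9.76/40.304 = 0.24216 mol → 0.24216 mol Mg, 0.24216 mol O.
FeO: 13.83/71.844 = 0.19250 mol → 0.19250 mol Fe, 0.19250 mol O.
CaO: 24.58/56.077 = 0.43833 mol → 0.43833 mol Ca, 0.43833 mol O.
SiO2: 52.79/60.083 = 0.87862 mol → 0.87862 mol Si, 1.75724 mol O.
Total oxygen = 2.63023 mol. Normalization factor = 6/2.63023 = 2.28117.
Mg per 6 O = 0.24216 × 2.28117 = 0.552.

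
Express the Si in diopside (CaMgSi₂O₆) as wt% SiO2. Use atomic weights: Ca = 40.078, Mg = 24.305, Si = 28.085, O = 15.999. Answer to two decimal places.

Molar mass of CaMgSi₂O₆ = 1×40.078 + 1×24.305 + 2×28.085 + 6×15.999 = 216.547 g/mol.
Each formula unit contains 2 Si, equivalent to 2/1 = 2.0000 mol SiO2.
M(SiO2) = 1×28.085 + 2×15.999 = 60.083 g/mol.
Mass of SiO2 per formula unit = 2.0000 × 60.083 = 120.166 g.
SiO2 wt% = 120.166 / 216.547 × 100 = 55.49%.

55.49 wt%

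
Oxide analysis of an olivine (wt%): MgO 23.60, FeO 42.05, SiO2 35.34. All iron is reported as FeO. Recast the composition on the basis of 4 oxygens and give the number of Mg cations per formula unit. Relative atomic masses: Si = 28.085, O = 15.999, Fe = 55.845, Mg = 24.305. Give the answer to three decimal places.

0.998 Mg apfu

MgO: 23.60/40.304 = 0.58555 mol → 0.58555 mol Mg, 0.58555 mol O.
FeO: 42.05/71.844 = 0.58530 mol → 0.58530 mol Fe, 0.58530 mol O.
SiO2: 35.34/60.083 = 0.58819 mol → 0.58819 mol Si, 1.17638 mol O.
Total oxygen = 2.34723 mol. Normalization factor = 4/2.34723 = 1.70414.
Mg per 4 O = 0.58555 × 1.70414 = 0.998.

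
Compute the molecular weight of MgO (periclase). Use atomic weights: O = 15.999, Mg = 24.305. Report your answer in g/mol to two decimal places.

40.30 g/mol

The formula mass is the sum 1*24.305 + 1*15.999.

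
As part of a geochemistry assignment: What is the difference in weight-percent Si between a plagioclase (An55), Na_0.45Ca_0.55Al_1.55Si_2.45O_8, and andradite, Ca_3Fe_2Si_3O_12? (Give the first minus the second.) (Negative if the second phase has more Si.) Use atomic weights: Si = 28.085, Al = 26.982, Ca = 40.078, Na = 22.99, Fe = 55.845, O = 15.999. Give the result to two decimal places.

8.81 percentage points

Si in Na_0.45Ca_0.55Al_1.55Si_2.45O_8: molar mass 271.011 g/mol; 2.45×28.085 = 68.808 g → 25.39 wt%.
Si in Ca_3Fe_2Si_3O_12: molar mass 508.167 g/mol; 3×28.085 = 84.255 g → 16.58 wt%.
Difference = 25.39 − 16.58 = 8.81 percentage points.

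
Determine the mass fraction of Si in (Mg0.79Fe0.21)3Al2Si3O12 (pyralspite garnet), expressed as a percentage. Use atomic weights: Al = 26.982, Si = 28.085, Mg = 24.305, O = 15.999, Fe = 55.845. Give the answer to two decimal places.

19.92 weight percent

M((Mg0.79Fe0.21)3Al2Si3O12) = 422.992 g/mol.
Si contributes 3 × 28.085 = 84.255 g per mole.
84.255/422.992 = 0.1992 → 19.92%.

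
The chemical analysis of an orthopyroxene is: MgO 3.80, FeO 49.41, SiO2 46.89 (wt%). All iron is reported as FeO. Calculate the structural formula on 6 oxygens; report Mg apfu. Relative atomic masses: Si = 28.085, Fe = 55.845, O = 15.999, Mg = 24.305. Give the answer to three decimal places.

0.241 Mg apfu

MgO: 3.80/40.304 = 0.09428 mol → 0.09428 mol Mg, 0.09428 mol O.
FeO: 49.41/71.844 = 0.68774 mol → 0.68774 mol Fe, 0.68774 mol O.
SiO2: 46.89/60.083 = 0.78042 mol → 0.78042 mol Si, 1.56084 mol O.
Total oxygen = 2.34286 mol. Normalization factor = 6/2.34286 = 2.56097.
Mg per 6 O = 0.09428 × 2.56097 = 0.241.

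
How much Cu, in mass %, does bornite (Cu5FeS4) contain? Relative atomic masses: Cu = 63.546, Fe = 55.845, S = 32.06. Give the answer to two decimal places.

M(Cu5FeS4) = 501.815 g/mol.
Cu contributes 5 × 63.546 = 317.730 g per mole.
317.730/501.815 = 0.6332 → 63.32%.

63.32 mass %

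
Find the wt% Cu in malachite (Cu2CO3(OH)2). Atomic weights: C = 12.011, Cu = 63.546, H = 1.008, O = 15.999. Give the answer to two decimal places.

M(Cu2CO3(OH)2) = 221.114 g/mol.
Cu contributes 2 × 63.546 = 127.092 g per mole.
127.092/221.114 = 0.5748 → 57.48%.

57.48 wt%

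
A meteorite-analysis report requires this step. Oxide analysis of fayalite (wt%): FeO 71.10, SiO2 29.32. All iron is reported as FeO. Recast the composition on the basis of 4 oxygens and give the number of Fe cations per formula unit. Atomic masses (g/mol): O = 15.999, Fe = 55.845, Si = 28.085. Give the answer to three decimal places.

2.014 Fe apfu

71.10 wt% FeO ÷ 71.844 g/mol = 0.98964 mol, giving 0.98964 Fe and 0.98964 O.
29.32 wt% SiO2 ÷ 60.083 g/mol = 0.48799 mol, giving 0.48799 Si and 0.97598 O.
Oxygen sums to 1.96562; scaling by 4/1.96562 = 2.03498 puts the formula on 4 O.
Fe: 0.98964 × 2.03498 = 2.014 atoms per formula unit.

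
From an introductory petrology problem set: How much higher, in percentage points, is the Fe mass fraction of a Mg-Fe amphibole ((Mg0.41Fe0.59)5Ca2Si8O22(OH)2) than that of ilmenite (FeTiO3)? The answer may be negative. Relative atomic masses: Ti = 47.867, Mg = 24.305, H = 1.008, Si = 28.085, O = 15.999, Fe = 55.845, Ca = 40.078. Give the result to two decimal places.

-18.61 percentage points

Fe in (Mg0.41Fe0.59)5Ca2Si8O22(OH)2: molar mass 905.396 g/mol; 2.95×55.845 = 164.743 g → 18.20 wt%.
Fe in FeTiO3: molar mass 151.709 g/mol; 1×55.845 = 55.845 g → 36.81 wt%.
Difference = 18.20 − 36.81 = -18.61 percentage points.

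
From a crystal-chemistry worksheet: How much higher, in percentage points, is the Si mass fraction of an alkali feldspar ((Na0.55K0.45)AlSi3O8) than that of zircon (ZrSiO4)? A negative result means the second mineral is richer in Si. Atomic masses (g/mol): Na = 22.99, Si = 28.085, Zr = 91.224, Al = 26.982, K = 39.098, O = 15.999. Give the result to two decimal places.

15.95 percentage points

Si in (Na0.55K0.45)AlSi3O8: molar mass 269.468 g/mol; 3×28.085 = 84.255 g → 31.27 wt%.
Si in ZrSiO4: molar mass 183.305 g/mol; 1×28.085 = 28.085 g → 15.32 wt%.
Difference = 31.27 − 15.32 = 15.95 percentage points.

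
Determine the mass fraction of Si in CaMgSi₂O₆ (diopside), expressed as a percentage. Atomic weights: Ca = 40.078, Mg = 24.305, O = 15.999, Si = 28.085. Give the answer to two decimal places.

25.94 weight percent

Formula mass = 1·40.078 + 1·24.305 + 2·28.085 + 6·15.999 = 216.547 g/mol, of which 56.170 g is Si.
So Si makes up 56.170/216.547 = 0.2594 of the mass, i.e. 25.94%.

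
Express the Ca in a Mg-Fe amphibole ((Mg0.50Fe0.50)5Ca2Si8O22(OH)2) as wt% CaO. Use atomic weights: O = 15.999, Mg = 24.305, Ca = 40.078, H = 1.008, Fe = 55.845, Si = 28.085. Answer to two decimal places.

M((Mg0.50Fe0.50)5Ca2Si8O22(OH)2) = 891.203 g/mol; M(CaO) = 56.077 g/mol.
Moles CaO per formula unit = 2 Ca ÷ 1 = 2.0000.
CaO fraction = (2.0000 × 56.077) / 891.203 = 112.154/891.203 = 0.1258.

12.58 wt%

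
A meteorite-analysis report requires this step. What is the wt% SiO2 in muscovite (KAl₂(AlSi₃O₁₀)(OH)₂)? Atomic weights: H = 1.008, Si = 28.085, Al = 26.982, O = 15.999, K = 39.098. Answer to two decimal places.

45.25 wt%

Molar mass of KAl₂(AlSi₃O₁₀)(OH)₂ = 1*39.098 + 3*26.982 + 3*28.085 + 12*15.999 + 2*1.008 = 398.303 g/mol.
Each formula unit contains 3 Si, equivalent to 3/1 = 3.0000 mol SiO2.
M(SiO2) = 1×28.085 + 2×15.999 = 60.083 g/mol.
Mass of SiO2 per formula unit = 3.0000 × 60.083 = 180.249 g.
SiO2 wt% = 180.249 / 398.303 × 100 = 45.25%.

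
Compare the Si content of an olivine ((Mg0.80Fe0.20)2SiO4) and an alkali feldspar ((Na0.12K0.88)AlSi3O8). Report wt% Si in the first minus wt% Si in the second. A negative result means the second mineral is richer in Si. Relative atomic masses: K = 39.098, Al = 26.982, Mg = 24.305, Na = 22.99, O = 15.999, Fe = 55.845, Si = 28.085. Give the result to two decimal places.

-12.16 percentage points

Si in (Mg0.80Fe0.20)2SiO4: molar mass 153.307 g/mol; 1×28.085 = 28.085 g → 18.32 wt%.
Si in (Na0.12K0.88)AlSi3O8: molar mass 276.394 g/mol; 3×28.085 = 84.255 g → 30.48 wt%.
Difference = 18.32 − 30.48 = -12.16 percentage points.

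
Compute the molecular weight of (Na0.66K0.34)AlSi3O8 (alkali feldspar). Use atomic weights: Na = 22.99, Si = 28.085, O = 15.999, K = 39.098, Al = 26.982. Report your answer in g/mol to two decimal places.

The formula mass is the sum 0.66×22.99 + 0.34×39.098 + 1×26.982 + 3×28.085 + 8×15.999.

267.70 g/mol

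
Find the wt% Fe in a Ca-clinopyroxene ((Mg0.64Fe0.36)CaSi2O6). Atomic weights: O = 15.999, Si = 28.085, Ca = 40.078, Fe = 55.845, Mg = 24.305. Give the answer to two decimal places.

M((Mg0.64Fe0.36)CaSi2O6) = 227.901 g/mol.
Fe contributes 0.36 × 55.845 = 20.104 g per mole.
20.104/227.901 = 0.0882 → 8.82%.

8.82 mass %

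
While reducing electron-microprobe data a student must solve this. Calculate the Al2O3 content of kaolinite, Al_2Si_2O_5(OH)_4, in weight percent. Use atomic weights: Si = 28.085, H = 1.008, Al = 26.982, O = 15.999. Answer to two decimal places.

M(Al_2Si_2O_5(OH)_4) = 258.157 g/mol; M(Al2O3) = 101.961 g/mol.
Moles Al2O3 per formula unit = 2 Al ÷ 2 = 1.0000.
Al2O3 fraction = (1.0000 × 101.961) / 258.157 = 101.961/258.157 = 0.3950.

39.50 wt%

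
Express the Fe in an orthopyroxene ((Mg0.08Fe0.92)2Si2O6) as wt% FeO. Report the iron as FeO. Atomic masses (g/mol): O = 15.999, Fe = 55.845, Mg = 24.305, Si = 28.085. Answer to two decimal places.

51.08 wt%

M((Mg0.08Fe0.92)2Si2O6) = 258.808 g/mol; M(FeO) = 71.844 g/mol.
Moles FeO per formula unit = 1.84 Fe ÷ 1 = 1.8400.
FeO fraction = (1.8400 × 71.844) / 258.808 = 132.193/258.808 = 0.5108.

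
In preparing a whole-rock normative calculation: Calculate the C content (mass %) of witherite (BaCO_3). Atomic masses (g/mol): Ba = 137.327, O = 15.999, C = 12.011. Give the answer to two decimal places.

6.09 mass %

M(BaCO_3) = 197.335 g/mol.
C contributes 1 × 12.011 = 12.011 g per mole.
12.011/197.335 = 0.0609 → 6.09%.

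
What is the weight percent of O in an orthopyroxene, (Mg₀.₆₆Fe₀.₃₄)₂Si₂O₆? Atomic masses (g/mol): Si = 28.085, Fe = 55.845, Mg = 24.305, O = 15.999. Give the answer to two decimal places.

M((Mg₀.₆₆Fe₀.₃₄)₂Si₂O₆) = 222.221 g/mol.
O contributes 6 × 15.999 = 95.994 g per mole.
95.994/222.221 = 0.4320 → 43.20%.

43.20 mass %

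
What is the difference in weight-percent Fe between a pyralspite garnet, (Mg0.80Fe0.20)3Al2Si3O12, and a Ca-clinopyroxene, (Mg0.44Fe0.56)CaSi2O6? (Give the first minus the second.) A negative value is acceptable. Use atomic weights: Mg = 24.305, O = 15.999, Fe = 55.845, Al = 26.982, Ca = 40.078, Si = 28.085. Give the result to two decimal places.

First mineral: 33.507 g Fe in 422.046 g formula = 7.94 wt% Fe.
Second mineral: 31.273 g Fe in 234.209 g formula = 13.35 wt% Fe.
7.94% − 13.35% gives a difference of -5.41 percentage points.

-5.41 percentage points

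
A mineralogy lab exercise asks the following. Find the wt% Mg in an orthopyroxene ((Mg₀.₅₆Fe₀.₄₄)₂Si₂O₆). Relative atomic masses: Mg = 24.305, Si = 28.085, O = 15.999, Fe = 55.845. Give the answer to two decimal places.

Molar mass of (Mg₀.₅₆Fe₀.₄₄)₂Si₂O₆: 1.12×24.305 + 0.88×55.845 + 2×28.085 + 6×15.999 = 228.529 g/mol.
Mass of Mg per formula unit: 1.12 × 24.305 = 27.222 g.
Weight fraction Mg = 27.222 / 228.529 = 0.1191.

11.91 wt%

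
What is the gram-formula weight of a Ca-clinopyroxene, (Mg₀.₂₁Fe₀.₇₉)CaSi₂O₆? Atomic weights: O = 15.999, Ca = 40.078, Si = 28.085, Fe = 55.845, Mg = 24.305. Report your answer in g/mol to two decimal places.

241.46 g/mol

The formula mass is the sum 0.21·24.305 + 0.79·55.845 + 1·40.078 + 2·28.085 + 6·15.999.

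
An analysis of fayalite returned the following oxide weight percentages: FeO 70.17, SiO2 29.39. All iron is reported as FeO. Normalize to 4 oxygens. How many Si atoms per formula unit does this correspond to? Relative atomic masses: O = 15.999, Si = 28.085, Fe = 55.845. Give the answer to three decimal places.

1.001 Si apfu

FeO (M=71.844): mol = 0.97670; Fe = 0.97670, O = 0.97670.
SiO2 (M=60.083): mol = 0.48916; Si = 0.48916, O = 0.97832.
ΣO = 1.95502; factor = 4/ΣO = 2.04601.
Si apfu = 0.48916 × 2.04601 = 1.001.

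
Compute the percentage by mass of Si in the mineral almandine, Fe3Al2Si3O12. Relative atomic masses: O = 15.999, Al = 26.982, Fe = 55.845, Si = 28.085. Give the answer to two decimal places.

16.93 wt%

Formula mass = 3*55.845 + 2*26.982 + 3*28.085 + 12*15.999 = 497.742 g/mol, of which 84.255 g is Si.
So Si makes up 84.255/497.742 = 0.1693 of the mass, i.e. 16.93%.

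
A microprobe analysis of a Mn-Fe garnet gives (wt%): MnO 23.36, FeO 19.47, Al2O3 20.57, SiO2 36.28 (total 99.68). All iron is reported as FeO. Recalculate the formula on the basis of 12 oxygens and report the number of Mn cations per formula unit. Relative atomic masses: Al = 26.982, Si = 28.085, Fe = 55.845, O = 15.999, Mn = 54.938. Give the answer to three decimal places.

23.36 wt% MnO ÷ 70.937 g/mol = 0.32931 mol, giving 0.32931 Mn and 0.32931 O.
19.47 wt% FeO ÷ 71.844 g/mol = 0.27100 mol, giving 0.27100 Fe and 0.27100 O.
20.57 wt% Al2O3 ÷ 101.961 g/mol = 0.20174 mol, giving 0.40348 Al and 0.60522 O.
36.28 wt% SiO2 ÷ 60.083 g/mol = 0.60383 mol, giving 0.60383 Si and 1.20766 O.
Oxygen sums to 2.41319; scaling by 12/2.41319 = 4.97267 puts the formula on 12 O.
Mn: 0.32931 × 4.97267 = 1.638 atoms per formula unit.

1.638 Mn apfu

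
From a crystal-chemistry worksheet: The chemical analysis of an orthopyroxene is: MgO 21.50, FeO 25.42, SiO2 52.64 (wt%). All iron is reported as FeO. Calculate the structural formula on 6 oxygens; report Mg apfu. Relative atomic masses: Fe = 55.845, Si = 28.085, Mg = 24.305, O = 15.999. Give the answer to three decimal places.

MgO (M=40.304): mol = 0.53345; Mg = 0.53345, O = 0.53345.
FeO (M=71.844): mol = 0.35382; Fe = 0.35382, O = 0.35382.
SiO2 (M=60.083): mol = 0.87612; Si = 0.87612, O = 1.75224.
ΣO = 2.63951; factor = 6/ΣO = 2.27315.
Mg apfu = 0.53345 × 2.27315 = 1.213.

1.213 Mg apfu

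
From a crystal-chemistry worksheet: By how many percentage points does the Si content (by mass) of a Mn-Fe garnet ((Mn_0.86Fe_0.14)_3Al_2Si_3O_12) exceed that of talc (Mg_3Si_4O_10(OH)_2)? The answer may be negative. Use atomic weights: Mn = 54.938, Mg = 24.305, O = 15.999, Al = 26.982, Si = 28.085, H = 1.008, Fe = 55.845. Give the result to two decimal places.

-12.61 percentage points

Si in (Mn_0.86Fe_0.14)_3Al_2Si_3O_12: molar mass 495.402 g/mol; 3×28.085 = 84.255 g → 17.01 wt%.
Si in Mg_3Si_4O_10(OH)_2: molar mass 379.259 g/mol; 4×28.085 = 112.340 g → 29.62 wt%.
Difference = 17.01 − 29.62 = -12.61 percentage points.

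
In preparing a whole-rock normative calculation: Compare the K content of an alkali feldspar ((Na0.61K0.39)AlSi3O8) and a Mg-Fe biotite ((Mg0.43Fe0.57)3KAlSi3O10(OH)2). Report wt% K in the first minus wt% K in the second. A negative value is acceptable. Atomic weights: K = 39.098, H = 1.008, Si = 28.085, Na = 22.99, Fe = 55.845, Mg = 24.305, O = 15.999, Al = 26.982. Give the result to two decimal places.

-2.62 percentage points

K in (Na0.61K0.39)AlSi3O8: molar mass 268.501 g/mol; 0.39×39.098 = 15.248 g → 5.68 wt%.
K in (Mg0.43Fe0.57)3KAlSi3O10(OH)2: molar mass 471.187 g/mol; 1×39.098 = 39.098 g → 8.30 wt%.
Difference = 5.68 − 8.30 = -2.62 percentage points.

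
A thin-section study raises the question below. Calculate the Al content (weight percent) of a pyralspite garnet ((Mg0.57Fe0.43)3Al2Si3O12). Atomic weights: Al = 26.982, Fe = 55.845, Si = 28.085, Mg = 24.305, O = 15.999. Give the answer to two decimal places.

Molar mass of (Mg0.57Fe0.43)3Al2Si3O12: 1.71×24.305 + 1.29×55.845 + 2×26.982 + 3×28.085 + 12×15.999 = 443.809 g/mol.
Mass of Al per formula unit: 2 × 26.982 = 53.964 g.
Weight fraction Al = 53.964 / 443.809 = 0.1216.

12.16 weight percent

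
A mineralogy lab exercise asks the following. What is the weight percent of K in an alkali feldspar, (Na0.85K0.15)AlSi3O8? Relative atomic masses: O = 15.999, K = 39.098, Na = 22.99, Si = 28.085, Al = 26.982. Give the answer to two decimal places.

Formula mass = 0.85·22.99 + 0.15·39.098 + 1·26.982 + 3·28.085 + 8·15.999 = 264.635 g/mol, of which 5.865 g is K.
So K makes up 5.865/264.635 = 0.0222 of the mass, i.e. 2.22%.

2.22 mass %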